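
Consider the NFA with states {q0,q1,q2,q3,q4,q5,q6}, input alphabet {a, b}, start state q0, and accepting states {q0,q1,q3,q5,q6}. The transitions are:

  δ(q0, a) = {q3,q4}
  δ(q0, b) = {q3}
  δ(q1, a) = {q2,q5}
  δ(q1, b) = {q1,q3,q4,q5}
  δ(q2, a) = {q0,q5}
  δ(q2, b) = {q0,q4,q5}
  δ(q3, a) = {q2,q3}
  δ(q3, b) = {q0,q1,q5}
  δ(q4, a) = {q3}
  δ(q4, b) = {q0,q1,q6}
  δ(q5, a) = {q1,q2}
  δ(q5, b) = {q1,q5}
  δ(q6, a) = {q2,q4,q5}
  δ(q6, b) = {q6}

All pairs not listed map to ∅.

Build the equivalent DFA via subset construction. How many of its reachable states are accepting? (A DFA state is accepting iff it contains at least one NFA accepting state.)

16

Start state of the DFA: {q0}.
{q0} --a--> {q3,q4}  [new]
{q0} --b--> {q3}  [new]
{q3,q4} --a--> {q2,q3}  [new]
{q3,q4} --b--> {q0,q1,q5,q6}  [new]
{q3} --a--> {q2,q3}  [seen]
{q3} --b--> {q0,q1,q5}  [new]
{q2,q3} --a--> {q0,q2,q3,q5}  [new]
{q2,q3} --b--> {q0,q1,q4,q5}  [new]
{q0,q1,q5,q6} --a--> {q1,q2,q3,q4,q5}  [new]
{q0,q1,q5,q6} --b--> {q1,q3,q4,q5,q6}  [new]
{q0,q1,q5} --a--> {q1,q2,q3,q4,q5}  [seen]
{q0,q1,q5} --b--> {q1,q3,q4,q5}  [new]
{q0,q2,q3,q5} --a--> {q0,q1,q2,q3,q4,q5}  [new]
{q0,q2,q3,q5} --b--> {q0,q1,q3,q4,q5}  [new]
{q0,q1,q4,q5} --a--> {q1,q2,q3,q4,q5}  [seen]
{q0,q1,q4,q5} --b--> {q0,q1,q3,q4,q5,q6}  [new]
{q1,q2,q3,q4,q5} --a--> {q0,q1,q2,q3,q5}  [new]
{q1,q2,q3,q4,q5} --b--> {q0,q1,q3,q4,q5,q6}  [seen]
{q1,q3,q4,q5,q6} --a--> {q1,q2,q3,q4,q5}  [seen]
{q1,q3,q4,q5,q6} --b--> {q0,q1,q3,q4,q5,q6}  [seen]
{q1,q3,q4,q5} --a--> {q1,q2,q3,q5}  [new]
{q1,q3,q4,q5} --b--> {q0,q1,q3,q4,q5,q6}  [seen]
{q0,q1,q2,q3,q4,q5} --a--> {q0,q1,q2,q3,q4,q5}  [seen]
{q0,q1,q2,q3,q4,q5} --b--> {q0,q1,q3,q4,q5,q6}  [seen]
{q0,q1,q3,q4,q5} --a--> {q1,q2,q3,q4,q5}  [seen]
{q0,q1,q3,q4,q5} --b--> {q0,q1,q3,q4,q5,q6}  [seen]
{q0,q1,q3,q4,q5,q6} --a--> {q1,q2,q3,q4,q5}  [seen]
{q0,q1,q3,q4,q5,q6} --b--> {q0,q1,q3,q4,q5,q6}  [seen]
{q0,q1,q2,q3,q5} --a--> {q0,q1,q2,q3,q4,q5}  [seen]
{q0,q1,q2,q3,q5} --b--> {q0,q1,q3,q4,q5}  [seen]
{q1,q2,q3,q5} --a--> {q0,q1,q2,q3,q5}  [seen]
{q1,q2,q3,q5} --b--> {q0,q1,q3,q4,q5}  [seen]
Reachable DFA states: {q0}, {q3,q4}, {q3}, {q2,q3}, {q0,q1,q5,q6}, {q0,q1,q5}, {q0,q2,q3,q5}, {q0,q1,q4,q5}, {q1,q2,q3,q4,q5}, {q1,q3,q4,q5,q6}, {q1,q3,q4,q5}, {q0,q1,q2,q3,q4,q5}, {q0,q1,q3,q4,q5}, {q0,q1,q3,q4,q5,q6}, {q0,q1,q2,q3,q5}, {q1,q2,q3,q5}.
Accepting DFA states (contain an NFA accepting state): {q0}, {q3,q4}, {q3}, {q2,q3}, {q0,q1,q5,q6}, {q0,q1,q5}, {q0,q2,q3,q5}, {q0,q1,q4,q5}, {q1,q2,q3,q4,q5}, {q1,q3,q4,q5,q6}, {q1,q3,q4,q5}, {q0,q1,q2,q3,q4,q5}, {q0,q1,q3,q4,q5}, {q0,q1,q3,q4,q5,q6}, {q0,q1,q2,q3,q5}, {q1,q2,q3,q5}.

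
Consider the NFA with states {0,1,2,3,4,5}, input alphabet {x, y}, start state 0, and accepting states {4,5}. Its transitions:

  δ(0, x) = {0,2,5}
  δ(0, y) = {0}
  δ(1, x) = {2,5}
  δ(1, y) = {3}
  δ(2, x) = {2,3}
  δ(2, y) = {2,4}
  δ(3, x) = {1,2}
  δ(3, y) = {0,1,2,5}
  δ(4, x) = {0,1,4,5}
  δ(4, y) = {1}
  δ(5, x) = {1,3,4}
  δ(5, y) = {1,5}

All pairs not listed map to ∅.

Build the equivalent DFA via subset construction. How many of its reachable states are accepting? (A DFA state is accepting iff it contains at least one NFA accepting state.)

3

Start state of the DFA: {0}.
{0} --x--> {0,2,5}  [new]
{0} --y--> {0}  [seen]
{0,2,5} --x--> {0,1,2,3,4,5}  [new]
{0,2,5} --y--> {0,1,2,4,5}  [new]
{0,1,2,3,4,5} --x--> {0,1,2,3,4,5}  [seen]
{0,1,2,3,4,5} --y--> {0,1,2,3,4,5}  [seen]
{0,1,2,4,5} --x--> {0,1,2,3,4,5}  [seen]
{0,1,2,4,5} --y--> {0,1,2,3,4,5}  [seen]
Reachable DFA states: {0}, {0,2,5}, {0,1,2,3,4,5}, {0,1,2,4,5}.
Accepting DFA states (contain an NFA accepting state): {0,2,5}, {0,1,2,3,4,5}, {0,1,2,4,5}.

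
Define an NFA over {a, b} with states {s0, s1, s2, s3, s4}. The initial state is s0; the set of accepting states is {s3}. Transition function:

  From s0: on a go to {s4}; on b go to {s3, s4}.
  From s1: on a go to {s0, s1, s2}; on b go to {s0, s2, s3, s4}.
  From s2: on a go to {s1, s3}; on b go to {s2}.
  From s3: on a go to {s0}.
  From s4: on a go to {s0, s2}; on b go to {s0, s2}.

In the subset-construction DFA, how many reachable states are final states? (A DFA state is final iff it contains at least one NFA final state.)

6

Start state of the DFA: {s0}.
{s0} --a--> {s4}  [new]
{s0} --b--> {s3, s4}  [new]
{s4} --a--> {s0, s2}  [new]
{s4} --b--> {s0, s2}  [seen]
{s3, s4} --a--> {s0, s2}  [seen]
{s3, s4} --b--> {s0, s2}  [seen]
{s0, s2} --a--> {s1, s3, s4}  [new]
{s0, s2} --b--> {s2, s3, s4}  [new]
{s1, s3, s4} --a--> {s0, s1, s2}  [new]
{s1, s3, s4} --b--> {s0, s2, s3, s4}  [new]
{s2, s3, s4} --a--> {s0, s1, s2, s3}  [new]
{s2, s3, s4} --b--> {s0, s2}  [seen]
{s0, s1, s2} --a--> {s0, s1, s2, s3, s4}  [new]
{s0, s1, s2} --b--> {s0, s2, s3, s4}  [seen]
{s0, s2, s3, s4} --a--> {s0, s1, s2, s3, s4}  [seen]
{s0, s2, s3, s4} --b--> {s0, s2, s3, s4}  [seen]
{s0, s1, s2, s3} --a--> {s0, s1, s2, s3, s4}  [seen]
{s0, s1, s2, s3} --b--> {s0, s2, s3, s4}  [seen]
{s0, s1, s2, s3, s4} --a--> {s0, s1, s2, s3, s4}  [seen]
{s0, s1, s2, s3, s4} --b--> {s0, s2, s3, s4}  [seen]
Reachable DFA states: {s0}, {s4}, {s3, s4}, {s0, s2}, {s1, s3, s4}, {s2, s3, s4}, {s0, s1, s2}, {s0, s2, s3, s4}, {s0, s1, s2, s3}, {s0, s1, s2, s3, s4}.
Accepting DFA states (contain an NFA accepting state): {s3, s4}, {s1, s3, s4}, {s2, s3, s4}, {s0, s2, s3, s4}, {s0, s1, s2, s3}, {s0, s1, s2, s3, s4}.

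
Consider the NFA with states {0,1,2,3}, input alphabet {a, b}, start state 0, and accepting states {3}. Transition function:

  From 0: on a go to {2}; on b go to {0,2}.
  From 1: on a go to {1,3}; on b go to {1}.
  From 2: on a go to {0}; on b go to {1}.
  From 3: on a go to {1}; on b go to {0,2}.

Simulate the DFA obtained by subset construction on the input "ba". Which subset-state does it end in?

Start: {0}.
δ(0,b) = {0,2}.
Union: {0,2}.
After b: {0,2}.
δ(0,a) = {2}; δ(2,a) = {0}.
Union: {0,2}.
After a: {0,2}.

{0,2}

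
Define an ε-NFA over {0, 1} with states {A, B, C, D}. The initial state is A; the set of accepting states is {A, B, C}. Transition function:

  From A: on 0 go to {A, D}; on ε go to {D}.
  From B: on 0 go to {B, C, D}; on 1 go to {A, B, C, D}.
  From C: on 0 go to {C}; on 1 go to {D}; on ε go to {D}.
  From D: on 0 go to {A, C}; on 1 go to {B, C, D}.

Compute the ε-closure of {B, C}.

{B, C, D}

Begin with {B, C}.
C →ε {D}; add D.
ε-closure = {B, C, D}.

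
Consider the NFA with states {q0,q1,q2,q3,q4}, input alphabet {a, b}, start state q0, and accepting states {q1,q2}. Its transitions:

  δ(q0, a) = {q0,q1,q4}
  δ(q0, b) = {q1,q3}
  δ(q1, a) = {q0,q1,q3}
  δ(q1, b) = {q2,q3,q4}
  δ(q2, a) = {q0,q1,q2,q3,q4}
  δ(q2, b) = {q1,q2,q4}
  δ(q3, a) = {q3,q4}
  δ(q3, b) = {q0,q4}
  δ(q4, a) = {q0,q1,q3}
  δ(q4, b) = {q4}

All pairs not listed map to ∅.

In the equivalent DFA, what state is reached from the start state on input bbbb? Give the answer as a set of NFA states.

Start: {q0}.
δ(q0,b) = {q1,q3}.
Union: {q1,q3}.
After b: {q1,q3}.
δ(q1,b) = {q2,q3,q4}; δ(q3,b) = {q0,q4}.
Union: {q0,q2,q3,q4}.
After b: {q0,q2,q3,q4}.
δ(q0,b) = {q1,q3}; δ(q2,b) = {q1,q2,q4}; δ(q3,b) = {q0,q4}; δ(q4,b) = {q4}.
Union: {q0,q1,q2,q3,q4}.
After b: {q0,q1,q2,q3,q4}.
δ(q0,b) = {q1,q3}; δ(q1,b) = {q2,q3,q4}; δ(q2,b) = {q1,q2,q4}; δ(q3,b) = {q0,q4}; δ(q4,b) = {q4}.
Union: {q0,q1,q2,q3,q4}.
After b: {q0,q1,q2,q3,q4}.

{q0,q1,q2,q3,q4}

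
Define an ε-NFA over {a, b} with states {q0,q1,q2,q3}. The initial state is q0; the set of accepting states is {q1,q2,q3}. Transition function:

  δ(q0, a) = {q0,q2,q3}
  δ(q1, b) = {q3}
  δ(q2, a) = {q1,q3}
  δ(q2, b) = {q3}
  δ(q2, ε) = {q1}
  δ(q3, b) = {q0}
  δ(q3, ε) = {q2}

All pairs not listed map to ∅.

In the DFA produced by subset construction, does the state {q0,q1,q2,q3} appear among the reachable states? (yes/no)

Start state of the DFA: {q0} (ε-closure of the NFA start).
{q0} --a--> {q0,q1,q2,q3}  [new]
{q0} --b--> ∅  [new]
{q0,q1,q2,q3} --a--> {q0,q1,q2,q3}  [seen]
{q0,q1,q2,q3} --b--> {q0,q1,q2,q3}  [seen]
∅ --a--> ∅  [seen]
∅ --b--> ∅  [seen]
Reachable DFA states: {q0}, {q0,q1,q2,q3}, ∅.
{q0,q1,q2,q3} is among them.

yes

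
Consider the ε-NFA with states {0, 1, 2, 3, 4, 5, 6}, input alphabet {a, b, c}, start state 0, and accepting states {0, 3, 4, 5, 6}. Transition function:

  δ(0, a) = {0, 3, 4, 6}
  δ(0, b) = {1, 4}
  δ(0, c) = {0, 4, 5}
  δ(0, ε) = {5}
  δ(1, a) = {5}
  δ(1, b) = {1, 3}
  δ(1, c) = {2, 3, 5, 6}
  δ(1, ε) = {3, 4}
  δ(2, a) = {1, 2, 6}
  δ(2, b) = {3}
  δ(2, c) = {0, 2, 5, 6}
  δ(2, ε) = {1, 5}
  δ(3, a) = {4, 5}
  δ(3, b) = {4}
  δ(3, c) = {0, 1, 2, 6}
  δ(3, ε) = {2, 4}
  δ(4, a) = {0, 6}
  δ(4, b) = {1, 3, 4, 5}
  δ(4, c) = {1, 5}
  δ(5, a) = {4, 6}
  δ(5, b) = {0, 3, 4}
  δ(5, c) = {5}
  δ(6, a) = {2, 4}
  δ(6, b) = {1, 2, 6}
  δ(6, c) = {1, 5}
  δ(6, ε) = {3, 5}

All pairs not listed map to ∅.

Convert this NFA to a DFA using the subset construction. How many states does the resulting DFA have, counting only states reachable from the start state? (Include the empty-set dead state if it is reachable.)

Start state of the DFA: {0, 5} (ε-closure of the NFA start).
{0, 5} --a--> {0, 1, 2, 3, 4, 5, 6}  [new]
{0, 5} --b--> {0, 1, 2, 3, 4, 5}  [new]
{0, 5} --c--> {0, 4, 5}  [new]
{0, 1, 2, 3, 4, 5, 6} --a--> {0, 1, 2, 3, 4, 5, 6}  [seen]
{0, 1, 2, 3, 4, 5, 6} --b--> {0, 1, 2, 3, 4, 5, 6}  [seen]
{0, 1, 2, 3, 4, 5, 6} --c--> {0, 1, 2, 3, 4, 5, 6}  [seen]
{0, 1, 2, 3, 4, 5} --a--> {0, 1, 2, 3, 4, 5, 6}  [seen]
{0, 1, 2, 3, 4, 5} --b--> {0, 1, 2, 3, 4, 5}  [seen]
{0, 1, 2, 3, 4, 5} --c--> {0, 1, 2, 3, 4, 5, 6}  [seen]
{0, 4, 5} --a--> {0, 1, 2, 3, 4, 5, 6}  [seen]
{0, 4, 5} --b--> {0, 1, 2, 3, 4, 5}  [seen]
{0, 4, 5} --c--> {0, 1, 2, 3, 4, 5}  [seen]
Reachable DFA states: {0, 5}, {0, 1, 2, 3, 4, 5, 6}, {0, 1, 2, 3, 4, 5}, {0, 4, 5}.

4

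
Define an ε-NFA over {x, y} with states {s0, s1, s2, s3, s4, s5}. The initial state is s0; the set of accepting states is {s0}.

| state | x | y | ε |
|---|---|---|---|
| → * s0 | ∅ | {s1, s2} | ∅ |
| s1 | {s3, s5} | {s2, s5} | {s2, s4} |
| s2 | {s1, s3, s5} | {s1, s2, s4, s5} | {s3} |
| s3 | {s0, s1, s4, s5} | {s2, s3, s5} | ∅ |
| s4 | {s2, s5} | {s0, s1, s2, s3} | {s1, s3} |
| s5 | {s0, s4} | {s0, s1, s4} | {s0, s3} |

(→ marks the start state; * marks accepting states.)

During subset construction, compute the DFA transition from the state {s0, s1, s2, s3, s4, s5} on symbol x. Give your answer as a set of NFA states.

δ(s0,x) = ∅; δ(s1,x) = {s3, s5}; δ(s2,x) = {s1, s3, s5}; δ(s3,x) = {s0, s1, s4, s5}; δ(s4,x) = {s2, s5}; δ(s5,x) = {s0, s4}.
Union: {s0, s1, s2, s3, s4, s5}.

{s0, s1, s2, s3, s4, s5}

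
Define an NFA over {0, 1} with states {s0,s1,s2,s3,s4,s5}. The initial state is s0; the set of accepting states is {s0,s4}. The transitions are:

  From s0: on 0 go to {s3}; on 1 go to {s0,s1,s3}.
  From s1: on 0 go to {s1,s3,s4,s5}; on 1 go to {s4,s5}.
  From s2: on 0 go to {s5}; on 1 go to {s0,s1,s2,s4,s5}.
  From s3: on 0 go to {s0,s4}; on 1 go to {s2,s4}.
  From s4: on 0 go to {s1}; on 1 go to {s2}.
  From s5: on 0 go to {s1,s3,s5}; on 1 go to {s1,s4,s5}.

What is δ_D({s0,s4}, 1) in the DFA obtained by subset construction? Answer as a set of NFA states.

{s0,s1,s2,s3}

δ(s0,1) = {s0,s1,s3}; δ(s4,1) = {s2}.
Union: {s0,s1,s2,s3}.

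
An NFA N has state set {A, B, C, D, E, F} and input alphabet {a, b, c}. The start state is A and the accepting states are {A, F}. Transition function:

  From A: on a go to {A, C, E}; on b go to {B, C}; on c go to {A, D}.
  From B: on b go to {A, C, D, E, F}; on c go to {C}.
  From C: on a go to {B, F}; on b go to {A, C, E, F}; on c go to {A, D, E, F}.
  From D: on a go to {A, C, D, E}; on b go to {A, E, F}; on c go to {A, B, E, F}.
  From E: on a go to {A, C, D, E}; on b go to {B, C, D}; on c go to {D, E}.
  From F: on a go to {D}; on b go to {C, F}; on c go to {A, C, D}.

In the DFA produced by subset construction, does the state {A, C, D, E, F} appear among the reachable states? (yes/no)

yes

Start state of the DFA: {A}.
{A} --a--> {A, C, E}  [new]
{A} --b--> {B, C}  [new]
{A} --c--> {A, D}  [new]
{A, C, E} --a--> {A, B, C, D, E, F}  [new]
{A, C, E} --b--> {A, B, C, D, E, F}  [seen]
{A, C, E} --c--> {A, D, E, F}  [new]
{B, C} --a--> {B, F}  [new]
{B, C} --b--> {A, C, D, E, F}  [new]
{B, C} --c--> {A, C, D, E, F}  [seen]
{A, D} --a--> {A, C, D, E}  [new]
{A, D} --b--> {A, B, C, E, F}  [new]
{A, D} --c--> {A, B, D, E, F}  [new]
{A, B, C, D, E, F} --a--> {A, B, C, D, E, F}  [seen]
{A, B, C, D, E, F} --b--> {A, B, C, D, E, F}  [seen]
{A, B, C, D, E, F} --c--> {A, B, C, D, E, F}  [seen]
{A, D, E, F} --a--> {A, C, D, E}  [seen]
{A, D, E, F} --b--> {A, B, C, D, E, F}  [seen]
{A, D, E, F} --c--> {A, B, C, D, E, F}  [seen]
{B, F} --a--> {D}  [new]
{B, F} --b--> {A, C, D, E, F}  [seen]
{B, F} --c--> {A, C, D}  [new]
{A, C, D, E, F} --a--> {A, B, C, D, E, F}  [seen]
{A, C, D, E, F} --b--> {A, B, C, D, E, F}  [seen]
{A, C, D, E, F} --c--> {A, B, C, D, E, F}  [seen]
{A, C, D, E} --a--> {A, B, C, D, E, F}  [seen]
{A, C, D, E} --b--> {A, B, C, D, E, F}  [seen]
{A, C, D, E} --c--> {A, B, D, E, F}  [seen]
{A, B, C, E, F} --a--> {A, B, C, D, E, F}  [seen]
{A, B, C, E, F} --b--> {A, B, C, D, E, F}  [seen]
{A, B, C, E, F} --c--> {A, C, D, E, F}  [seen]
{A, B, D, E, F} --a--> {A, C, D, E}  [seen]
{A, B, D, E, F} --b--> {A, B, C, D, E, F}  [seen]
{A, B, D, E, F} --c--> {A, B, C, D, E, F}  [seen]
{D} --a--> {A, C, D, E}  [seen]
{D} --b--> {A, E, F}  [new]
{D} --c--> {A, B, E, F}  [new]
{A, C, D} --a--> {A, B, C, D, E, F}  [seen]
{A, C, D} --b--> {A, B, C, E, F}  [seen]
{A, C, D} --c--> {A, B, D, E, F}  [seen]
{A, E, F} --a--> {A, C, D, E}  [seen]
{A, E, F} --b--> {B, C, D, F}  [new]
{A, E, F} --c--> {A, C, D, E}  [seen]
{A, B, E, F} --a--> {A, C, D, E}  [seen]
{A, B, E, F} --b--> {A, B, C, D, E, F}  [seen]
{A, B, E, F} --c--> {A, C, D, E}  [seen]
{B, C, D, F} --a--> {A, B, C, D, E, F}  [seen]
{B, C, D, F} --b--> {A, C, D, E, F}  [seen]
{B, C, D, F} --c--> {A, B, C, D, E, F}  [seen]
Reachable DFA states: {A}, {A, C, E}, {B, C}, {A, D}, {A, B, C, D, E, F}, {A, D, E, F}, {B, F}, {A, C, D, E, F}, {A, C, D, E}, {A, B, C, E, F}, {A, B, D, E, F}, {D}, {A, C, D}, {A, E, F}, {A, B, E, F}, {B, C, D, F}.
{A, C, D, E, F} is among them.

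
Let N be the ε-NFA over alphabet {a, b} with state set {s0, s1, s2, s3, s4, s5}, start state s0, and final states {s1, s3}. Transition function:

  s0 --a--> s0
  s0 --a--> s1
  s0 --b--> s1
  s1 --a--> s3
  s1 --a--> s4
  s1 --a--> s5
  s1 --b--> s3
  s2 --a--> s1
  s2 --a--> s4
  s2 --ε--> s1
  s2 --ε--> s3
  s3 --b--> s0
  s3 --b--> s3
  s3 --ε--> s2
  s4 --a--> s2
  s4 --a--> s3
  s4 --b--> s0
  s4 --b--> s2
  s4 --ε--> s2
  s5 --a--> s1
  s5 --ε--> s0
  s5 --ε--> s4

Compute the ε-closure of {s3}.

Begin with {s3}.
s3 →ε {s2}; add s2.
s2 →ε {s1, s3}; add s1.
ε-closure = {s1, s2, s3}.

{s1, s2, s3}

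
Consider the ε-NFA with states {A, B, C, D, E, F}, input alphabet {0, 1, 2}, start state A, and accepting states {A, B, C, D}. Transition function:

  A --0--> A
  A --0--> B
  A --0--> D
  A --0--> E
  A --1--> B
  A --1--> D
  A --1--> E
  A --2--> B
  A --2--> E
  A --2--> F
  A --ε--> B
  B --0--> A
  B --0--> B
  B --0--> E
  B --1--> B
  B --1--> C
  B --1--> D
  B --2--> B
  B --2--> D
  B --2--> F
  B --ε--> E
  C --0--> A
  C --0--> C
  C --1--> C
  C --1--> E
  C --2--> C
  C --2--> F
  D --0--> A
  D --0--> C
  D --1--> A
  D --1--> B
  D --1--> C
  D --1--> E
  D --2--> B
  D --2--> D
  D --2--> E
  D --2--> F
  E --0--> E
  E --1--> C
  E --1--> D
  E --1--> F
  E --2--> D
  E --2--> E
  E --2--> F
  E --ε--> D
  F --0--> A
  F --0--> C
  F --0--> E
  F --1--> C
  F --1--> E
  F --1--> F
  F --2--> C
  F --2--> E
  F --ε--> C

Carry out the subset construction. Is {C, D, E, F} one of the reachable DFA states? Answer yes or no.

Start state of the DFA: {A, B, D, E} (ε-closure of the NFA start).
{A, B, D, E} --0--> {A, B, C, D, E}  [new]
{A, B, D, E} --1--> {A, B, C, D, E, F}  [new]
{A, B, D, E} --2--> {B, C, D, E, F}  [new]
{A, B, C, D, E} --0--> {A, B, C, D, E}  [seen]
{A, B, C, D, E} --1--> {A, B, C, D, E, F}  [seen]
{A, B, C, D, E} --2--> {B, C, D, E, F}  [seen]
{A, B, C, D, E, F} --0--> {A, B, C, D, E}  [seen]
{A, B, C, D, E, F} --1--> {A, B, C, D, E, F}  [seen]
{A, B, C, D, E, F} --2--> {B, C, D, E, F}  [seen]
{B, C, D, E, F} --0--> {A, B, C, D, E}  [seen]
{B, C, D, E, F} --1--> {A, B, C, D, E, F}  [seen]
{B, C, D, E, F} --2--> {B, C, D, E, F}  [seen]
Reachable DFA states: {A, B, D, E}, {A, B, C, D, E}, {A, B, C, D, E, F}, {B, C, D, E, F}.
{C, D, E, F} is not among them.

no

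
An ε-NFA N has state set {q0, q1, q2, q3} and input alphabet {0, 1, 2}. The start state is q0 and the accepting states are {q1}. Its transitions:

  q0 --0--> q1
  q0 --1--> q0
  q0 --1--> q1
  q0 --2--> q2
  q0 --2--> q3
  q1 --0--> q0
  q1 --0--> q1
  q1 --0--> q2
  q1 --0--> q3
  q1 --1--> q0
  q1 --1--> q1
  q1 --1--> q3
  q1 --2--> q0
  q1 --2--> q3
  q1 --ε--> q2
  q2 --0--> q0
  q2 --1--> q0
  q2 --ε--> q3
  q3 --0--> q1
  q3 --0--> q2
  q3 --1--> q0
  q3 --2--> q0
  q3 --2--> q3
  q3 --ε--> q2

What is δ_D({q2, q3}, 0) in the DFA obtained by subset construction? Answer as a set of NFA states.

δ(q2,0) = {q0}; δ(q3,0) = {q1, q2}.
Union: {q0, q1, q2}.
ε-closure gives {q0, q1, q2, q3}.

{q0, q1, q2, q3}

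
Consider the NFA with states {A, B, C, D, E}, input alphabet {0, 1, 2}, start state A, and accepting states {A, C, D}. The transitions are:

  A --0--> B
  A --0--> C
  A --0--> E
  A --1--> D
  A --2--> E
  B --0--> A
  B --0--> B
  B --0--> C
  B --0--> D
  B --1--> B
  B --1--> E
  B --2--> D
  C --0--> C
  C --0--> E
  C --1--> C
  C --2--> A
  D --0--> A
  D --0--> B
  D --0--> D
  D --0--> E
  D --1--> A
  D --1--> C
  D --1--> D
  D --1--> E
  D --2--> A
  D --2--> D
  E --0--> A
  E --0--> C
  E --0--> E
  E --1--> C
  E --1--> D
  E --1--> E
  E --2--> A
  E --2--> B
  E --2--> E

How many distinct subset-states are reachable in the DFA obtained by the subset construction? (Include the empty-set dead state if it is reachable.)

Start state of the DFA: {A}.
{A} --0--> {B, C, E}  [new]
{A} --1--> {D}  [new]
{A} --2--> {E}  [new]
{B, C, E} --0--> {A, B, C, D, E}  [new]
{B, C, E} --1--> {B, C, D, E}  [new]
{B, C, E} --2--> {A, B, D, E}  [new]
{D} --0--> {A, B, D, E}  [seen]
{D} --1--> {A, C, D, E}  [new]
{D} --2--> {A, D}  [new]
{E} --0--> {A, C, E}  [new]
{E} --1--> {C, D, E}  [new]
{E} --2--> {A, B, E}  [new]
{A, B, C, D, E} --0--> {A, B, C, D, E}  [seen]
{A, B, C, D, E} --1--> {A, B, C, D, E}  [seen]
{A, B, C, D, E} --2--> {A, B, D, E}  [seen]
{B, C, D, E} --0--> {A, B, C, D, E}  [seen]
{B, C, D, E} --1--> {A, B, C, D, E}  [seen]
{B, C, D, E} --2--> {A, B, D, E}  [seen]
{A, B, D, E} --0--> {A, B, C, D, E}  [seen]
{A, B, D, E} --1--> {A, B, C, D, E}  [seen]
{A, B, D, E} --2--> {A, B, D, E}  [seen]
{A, C, D, E} --0--> {A, B, C, D, E}  [seen]
{A, C, D, E} --1--> {A, C, D, E}  [seen]
{A, C, D, E} --2--> {A, B, D, E}  [seen]
{A, D} --0--> {A, B, C, D, E}  [seen]
{A, D} --1--> {A, C, D, E}  [seen]
{A, D} --2--> {A, D, E}  [new]
{A, C, E} --0--> {A, B, C, E}  [new]
{A, C, E} --1--> {C, D, E}  [seen]
{A, C, E} --2--> {A, B, E}  [seen]
{C, D, E} --0--> {A, B, C, D, E}  [seen]
{C, D, E} --1--> {A, C, D, E}  [seen]
{C, D, E} --2--> {A, B, D, E}  [seen]
{A, B, E} --0--> {A, B, C, D, E}  [seen]
{A, B, E} --1--> {B, C, D, E}  [seen]
{A, B, E} --2--> {A, B, D, E}  [seen]
{A, D, E} --0--> {A, B, C, D, E}  [seen]
{A, D, E} --1--> {A, C, D, E}  [seen]
{A, D, E} --2--> {A, B, D, E}  [seen]
{A, B, C, E} --0--> {A, B, C, D, E}  [seen]
{A, B, C, E} --1--> {B, C, D, E}  [seen]
{A, B, C, E} --2--> {A, B, D, E}  [seen]
Reachable DFA states: {A}, {B, C, E}, {D}, {E}, {A, B, C, D, E}, {B, C, D, E}, {A, B, D, E}, {A, C, D, E}, {A, D}, {A, C, E}, {C, D, E}, {A, B, E}, {A, D, E}, {A, B, C, E}.

14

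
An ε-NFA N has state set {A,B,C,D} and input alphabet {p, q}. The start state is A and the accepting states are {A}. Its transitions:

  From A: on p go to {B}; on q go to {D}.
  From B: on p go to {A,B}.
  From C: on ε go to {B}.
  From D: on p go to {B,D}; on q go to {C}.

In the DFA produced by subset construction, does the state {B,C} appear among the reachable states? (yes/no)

Start state of the DFA: {A} (ε-closure of the NFA start).
{A} --p--> {B}  [new]
{A} --q--> {D}  [new]
{B} --p--> {A,B}  [new]
{B} --q--> ∅  [new]
{D} --p--> {B,D}  [new]
{D} --q--> {B,C}  [new]
{A,B} --p--> {A,B}  [seen]
{A,B} --q--> {D}  [seen]
∅ --p--> ∅  [seen]
∅ --q--> ∅  [seen]
{B,D} --p--> {A,B,D}  [new]
{B,D} --q--> {B,C}  [seen]
{B,C} --p--> {A,B}  [seen]
{B,C} --q--> ∅  [seen]
{A,B,D} --p--> {A,B,D}  [seen]
{A,B,D} --q--> {B,C,D}  [new]
{B,C,D} --p--> {A,B,D}  [seen]
{B,C,D} --q--> {B,C}  [seen]
Reachable DFA states: {A}, {B}, {D}, {A,B}, ∅, {B,D}, {B,C}, {A,B,D}, {B,C,D}.
{B,C} is among them.

yes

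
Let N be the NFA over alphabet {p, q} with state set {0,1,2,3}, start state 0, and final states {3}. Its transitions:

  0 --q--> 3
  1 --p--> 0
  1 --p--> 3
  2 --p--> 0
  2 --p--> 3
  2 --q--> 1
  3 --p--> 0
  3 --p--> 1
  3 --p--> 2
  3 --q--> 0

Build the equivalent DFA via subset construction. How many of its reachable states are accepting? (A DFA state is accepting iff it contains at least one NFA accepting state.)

5

Start state of the DFA: {0}.
{0} --p--> ∅  [new]
{0} --q--> {3}  [new]
∅ --p--> ∅  [seen]
∅ --q--> ∅  [seen]
{3} --p--> {0,1,2}  [new]
{3} --q--> {0}  [seen]
{0,1,2} --p--> {0,3}  [new]
{0,1,2} --q--> {1,3}  [new]
{0,3} --p--> {0,1,2}  [seen]
{0,3} --q--> {0,3}  [seen]
{1,3} --p--> {0,1,2,3}  [new]
{1,3} --q--> {0}  [seen]
{0,1,2,3} --p--> {0,1,2,3}  [seen]
{0,1,2,3} --q--> {0,1,3}  [new]
{0,1,3} --p--> {0,1,2,3}  [seen]
{0,1,3} --q--> {0,3}  [seen]
Reachable DFA states: {0}, ∅, {3}, {0,1,2}, {0,3}, {1,3}, {0,1,2,3}, {0,1,3}.
Accepting DFA states (contain an NFA accepting state): {3}, {0,3}, {1,3}, {0,1,2,3}, {0,1,3}.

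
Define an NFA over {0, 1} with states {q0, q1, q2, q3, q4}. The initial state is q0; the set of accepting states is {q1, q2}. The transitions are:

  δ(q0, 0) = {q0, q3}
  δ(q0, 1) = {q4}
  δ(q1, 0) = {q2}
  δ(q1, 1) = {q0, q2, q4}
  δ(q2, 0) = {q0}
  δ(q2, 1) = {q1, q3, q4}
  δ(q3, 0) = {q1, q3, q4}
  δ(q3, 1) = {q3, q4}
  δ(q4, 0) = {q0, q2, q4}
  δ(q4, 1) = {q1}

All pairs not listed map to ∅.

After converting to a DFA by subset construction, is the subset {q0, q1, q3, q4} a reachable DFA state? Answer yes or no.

Start state of the DFA: {q0}.
{q0} --0--> {q0, q3}  [new]
{q0} --1--> {q4}  [new]
{q0, q3} --0--> {q0, q1, q3, q4}  [new]
{q0, q3} --1--> {q3, q4}  [new]
{q4} --0--> {q0, q2, q4}  [new]
{q4} --1--> {q1}  [new]
{q0, q1, q3, q4} --0--> {q0, q1, q2, q3, q4}  [new]
{q0, q1, q3, q4} --1--> {q0, q1, q2, q3, q4}  [seen]
{q3, q4} --0--> {q0, q1, q2, q3, q4}  [seen]
{q3, q4} --1--> {q1, q3, q4}  [new]
{q0, q2, q4} --0--> {q0, q2, q3, q4}  [new]
{q0, q2, q4} --1--> {q1, q3, q4}  [seen]
{q1} --0--> {q2}  [new]
{q1} --1--> {q0, q2, q4}  [seen]
{q0, q1, q2, q3, q4} --0--> {q0, q1, q2, q3, q4}  [seen]
{q0, q1, q2, q3, q4} --1--> {q0, q1, q2, q3, q4}  [seen]
{q1, q3, q4} --0--> {q0, q1, q2, q3, q4}  [seen]
{q1, q3, q4} --1--> {q0, q1, q2, q3, q4}  [seen]
{q0, q2, q3, q4} --0--> {q0, q1, q2, q3, q4}  [seen]
{q0, q2, q3, q4} --1--> {q1, q3, q4}  [seen]
{q2} --0--> {q0}  [seen]
{q2} --1--> {q1, q3, q4}  [seen]
Reachable DFA states: {q0}, {q0, q3}, {q4}, {q0, q1, q3, q4}, {q3, q4}, {q0, q2, q4}, {q1}, {q0, q1, q2, q3, q4}, {q1, q3, q4}, {q0, q2, q3, q4}, {q2}.
{q0, q1, q3, q4} is among them.

yes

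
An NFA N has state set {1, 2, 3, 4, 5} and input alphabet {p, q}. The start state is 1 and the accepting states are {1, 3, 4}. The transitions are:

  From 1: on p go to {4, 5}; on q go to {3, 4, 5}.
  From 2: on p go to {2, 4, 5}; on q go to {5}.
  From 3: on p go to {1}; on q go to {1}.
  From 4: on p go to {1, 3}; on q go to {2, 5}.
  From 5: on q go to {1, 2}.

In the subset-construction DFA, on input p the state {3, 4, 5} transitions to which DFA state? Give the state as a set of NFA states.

{1, 3}

δ(3,p) = {1}; δ(4,p) = {1, 3}; δ(5,p) = ∅.
Union: {1, 3}.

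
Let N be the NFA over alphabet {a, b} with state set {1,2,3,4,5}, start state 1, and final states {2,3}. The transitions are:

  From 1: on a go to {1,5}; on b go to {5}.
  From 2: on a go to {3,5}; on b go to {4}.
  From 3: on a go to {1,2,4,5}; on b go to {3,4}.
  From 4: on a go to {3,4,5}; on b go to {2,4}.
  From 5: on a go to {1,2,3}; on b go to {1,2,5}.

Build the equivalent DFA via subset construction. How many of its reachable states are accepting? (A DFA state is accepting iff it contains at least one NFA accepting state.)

6

Start state of the DFA: {1}.
{1} --a--> {1,5}  [new]
{1} --b--> {5}  [new]
{1,5} --a--> {1,2,3,5}  [new]
{1,5} --b--> {1,2,5}  [new]
{5} --a--> {1,2,3}  [new]
{5} --b--> {1,2,5}  [seen]
{1,2,3,5} --a--> {1,2,3,4,5}  [new]
{1,2,3,5} --b--> {1,2,3,4,5}  [seen]
{1,2,5} --a--> {1,2,3,5}  [seen]
{1,2,5} --b--> {1,2,4,5}  [new]
{1,2,3} --a--> {1,2,3,4,5}  [seen]
{1,2,3} --b--> {3,4,5}  [new]
{1,2,3,4,5} --a--> {1,2,3,4,5}  [seen]
{1,2,3,4,5} --b--> {1,2,3,4,5}  [seen]
{1,2,4,5} --a--> {1,2,3,4,5}  [seen]
{1,2,4,5} --b--> {1,2,4,5}  [seen]
{3,4,5} --a--> {1,2,3,4,5}  [seen]
{3,4,5} --b--> {1,2,3,4,5}  [seen]
Reachable DFA states: {1}, {1,5}, {5}, {1,2,3,5}, {1,2,5}, {1,2,3}, {1,2,3,4,5}, {1,2,4,5}, {3,4,5}.
Accepting DFA states (contain an NFA accepting state): {1,2,3,5}, {1,2,5}, {1,2,3}, {1,2,3,4,5}, {1,2,4,5}, {3,4,5}.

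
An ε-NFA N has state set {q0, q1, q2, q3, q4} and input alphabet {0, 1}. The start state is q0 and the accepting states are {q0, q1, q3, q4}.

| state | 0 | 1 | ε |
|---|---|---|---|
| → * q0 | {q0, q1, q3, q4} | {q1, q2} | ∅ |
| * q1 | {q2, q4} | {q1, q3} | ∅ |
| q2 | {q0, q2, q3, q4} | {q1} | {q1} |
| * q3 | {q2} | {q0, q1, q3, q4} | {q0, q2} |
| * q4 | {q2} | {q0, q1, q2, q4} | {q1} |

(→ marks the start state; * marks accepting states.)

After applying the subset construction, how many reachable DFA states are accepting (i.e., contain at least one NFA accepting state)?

4

Start state of the DFA: {q0} (ε-closure of the NFA start).
{q0} --0--> {q0, q1, q2, q3, q4}  [new]
{q0} --1--> {q1, q2}  [new]
{q0, q1, q2, q3, q4} --0--> {q0, q1, q2, q3, q4}  [seen]
{q0, q1, q2, q3, q4} --1--> {q0, q1, q2, q3, q4}  [seen]
{q1, q2} --0--> {q0, q1, q2, q3, q4}  [seen]
{q1, q2} --1--> {q0, q1, q2, q3}  [new]
{q0, q1, q2, q3} --0--> {q0, q1, q2, q3, q4}  [seen]
{q0, q1, q2, q3} --1--> {q0, q1, q2, q3, q4}  [seen]
Reachable DFA states: {q0}, {q0, q1, q2, q3, q4}, {q1, q2}, {q0, q1, q2, q3}.
Accepting DFA states (contain an NFA accepting state): {q0}, {q0, q1, q2, q3, q4}, {q1, q2}, {q0, q1, q2, q3}.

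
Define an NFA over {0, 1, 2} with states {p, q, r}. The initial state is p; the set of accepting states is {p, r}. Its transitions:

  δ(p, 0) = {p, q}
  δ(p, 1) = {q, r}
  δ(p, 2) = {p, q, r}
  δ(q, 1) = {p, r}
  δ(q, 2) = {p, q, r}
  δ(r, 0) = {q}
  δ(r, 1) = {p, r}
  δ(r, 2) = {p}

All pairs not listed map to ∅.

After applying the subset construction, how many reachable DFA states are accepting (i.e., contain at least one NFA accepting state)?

Start state of the DFA: {p}.
{p} --0--> {p, q}  [new]
{p} --1--> {q, r}  [new]
{p} --2--> {p, q, r}  [new]
{p, q} --0--> {p, q}  [seen]
{p, q} --1--> {p, q, r}  [seen]
{p, q} --2--> {p, q, r}  [seen]
{q, r} --0--> {q}  [new]
{q, r} --1--> {p, r}  [new]
{q, r} --2--> {p, q, r}  [seen]
{p, q, r} --0--> {p, q}  [seen]
{p, q, r} --1--> {p, q, r}  [seen]
{p, q, r} --2--> {p, q, r}  [seen]
{q} --0--> ∅  [new]
{q} --1--> {p, r}  [seen]
{q} --2--> {p, q, r}  [seen]
{p, r} --0--> {p, q}  [seen]
{p, r} --1--> {p, q, r}  [seen]
{p, r} --2--> {p, q, r}  [seen]
∅ --0--> ∅  [seen]
∅ --1--> ∅  [seen]
∅ --2--> ∅  [seen]
Reachable DFA states: {p}, {p, q}, {q, r}, {p, q, r}, {q}, {p, r}, ∅.
Accepting DFA states (contain an NFA accepting state): {p}, {p, q}, {q, r}, {p, q, r}, {p, r}.

5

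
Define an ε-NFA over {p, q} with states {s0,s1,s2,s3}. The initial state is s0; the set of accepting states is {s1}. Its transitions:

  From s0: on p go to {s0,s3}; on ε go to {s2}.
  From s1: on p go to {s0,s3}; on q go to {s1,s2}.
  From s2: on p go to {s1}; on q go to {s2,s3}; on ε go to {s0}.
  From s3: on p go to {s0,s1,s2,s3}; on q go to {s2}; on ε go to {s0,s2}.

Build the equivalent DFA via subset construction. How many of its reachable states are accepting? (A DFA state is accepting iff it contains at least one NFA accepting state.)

Start state of the DFA: {s0,s2} (ε-closure of the NFA start).
{s0,s2} --p--> {s0,s1,s2,s3}  [new]
{s0,s2} --q--> {s0,s2,s3}  [new]
{s0,s1,s2,s3} --p--> {s0,s1,s2,s3}  [seen]
{s0,s1,s2,s3} --q--> {s0,s1,s2,s3}  [seen]
{s0,s2,s3} --p--> {s0,s1,s2,s3}  [seen]
{s0,s2,s3} --q--> {s0,s2,s3}  [seen]
Reachable DFA states: {s0,s2}, {s0,s1,s2,s3}, {s0,s2,s3}.
Accepting DFA states (contain an NFA accepting state): {s0,s1,s2,s3}.

1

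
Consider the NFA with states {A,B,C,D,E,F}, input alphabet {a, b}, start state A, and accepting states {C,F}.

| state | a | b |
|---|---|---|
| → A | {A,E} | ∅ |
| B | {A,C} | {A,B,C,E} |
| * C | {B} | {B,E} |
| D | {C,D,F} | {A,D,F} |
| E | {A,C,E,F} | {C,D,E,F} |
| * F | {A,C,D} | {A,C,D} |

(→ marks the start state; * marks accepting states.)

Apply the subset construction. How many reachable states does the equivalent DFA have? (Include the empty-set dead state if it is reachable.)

Start state of the DFA: {A}.
{A} --a--> {A,E}  [new]
{A} --b--> ∅  [new]
{A,E} --a--> {A,C,E,F}  [new]
{A,E} --b--> {C,D,E,F}  [new]
∅ --a--> ∅  [seen]
∅ --b--> ∅  [seen]
{A,C,E,F} --a--> {A,B,C,D,E,F}  [new]
{A,C,E,F} --b--> {A,B,C,D,E,F}  [seen]
{C,D,E,F} --a--> {A,B,C,D,E,F}  [seen]
{C,D,E,F} --b--> {A,B,C,D,E,F}  [seen]
{A,B,C,D,E,F} --a--> {A,B,C,D,E,F}  [seen]
{A,B,C,D,E,F} --b--> {A,B,C,D,E,F}  [seen]
Reachable DFA states: {A}, {A,E}, ∅, {A,C,E,F}, {C,D,E,F}, {A,B,C,D,E,F}.

6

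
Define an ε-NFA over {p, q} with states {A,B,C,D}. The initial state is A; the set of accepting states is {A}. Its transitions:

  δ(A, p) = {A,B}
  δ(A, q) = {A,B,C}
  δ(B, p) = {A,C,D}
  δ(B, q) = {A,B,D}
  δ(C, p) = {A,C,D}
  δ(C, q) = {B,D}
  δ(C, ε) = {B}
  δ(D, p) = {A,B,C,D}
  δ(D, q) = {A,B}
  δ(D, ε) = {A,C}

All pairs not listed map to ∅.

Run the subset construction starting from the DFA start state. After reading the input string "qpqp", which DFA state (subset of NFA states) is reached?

{A,B,C,D}

Start: {A}.
δ(A,q) = {A,B,C}.
Union: {A,B,C}.
After q: {A,B,C}.
δ(A,p) = {A,B}; δ(B,p) = {A,C,D}; δ(C,p) = {A,C,D}.
Union: {A,B,C,D}.
After p: {A,B,C,D}.
δ(A,q) = {A,B,C}; δ(B,q) = {A,B,D}; δ(C,q) = {B,D}; δ(D,q) = {A,B}.
Union: {A,B,C,D}.
After q: {A,B,C,D}.
δ(A,p) = {A,B}; δ(B,p) = {A,C,D}; δ(C,p) = {A,C,D}; δ(D,p) = {A,B,C,D}.
Union: {A,B,C,D}.
After p: {A,B,C,D}.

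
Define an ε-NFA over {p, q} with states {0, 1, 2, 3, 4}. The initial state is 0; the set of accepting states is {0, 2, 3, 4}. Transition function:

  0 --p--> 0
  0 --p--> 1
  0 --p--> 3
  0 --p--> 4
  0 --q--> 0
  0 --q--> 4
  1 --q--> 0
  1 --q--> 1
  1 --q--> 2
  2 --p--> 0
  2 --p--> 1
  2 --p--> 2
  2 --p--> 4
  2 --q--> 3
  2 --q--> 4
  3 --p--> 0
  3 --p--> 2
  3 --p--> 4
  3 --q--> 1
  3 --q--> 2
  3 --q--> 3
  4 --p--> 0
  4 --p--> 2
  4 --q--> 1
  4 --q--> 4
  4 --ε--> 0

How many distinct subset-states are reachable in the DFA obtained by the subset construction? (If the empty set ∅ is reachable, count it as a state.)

6

Start state of the DFA: {0} (ε-closure of the NFA start).
{0} --p--> {0, 1, 3, 4}  [new]
{0} --q--> {0, 4}  [new]
{0, 1, 3, 4} --p--> {0, 1, 2, 3, 4}  [new]
{0, 1, 3, 4} --q--> {0, 1, 2, 3, 4}  [seen]
{0, 4} --p--> {0, 1, 2, 3, 4}  [seen]
{0, 4} --q--> {0, 1, 4}  [new]
{0, 1, 2, 3, 4} --p--> {0, 1, 2, 3, 4}  [seen]
{0, 1, 2, 3, 4} --q--> {0, 1, 2, 3, 4}  [seen]
{0, 1, 4} --p--> {0, 1, 2, 3, 4}  [seen]
{0, 1, 4} --q--> {0, 1, 2, 4}  [new]
{0, 1, 2, 4} --p--> {0, 1, 2, 3, 4}  [seen]
{0, 1, 2, 4} --q--> {0, 1, 2, 3, 4}  [seen]
Reachable DFA states: {0}, {0, 1, 3, 4}, {0, 4}, {0, 1, 2, 3, 4}, {0, 1, 4}, {0, 1, 2, 4}.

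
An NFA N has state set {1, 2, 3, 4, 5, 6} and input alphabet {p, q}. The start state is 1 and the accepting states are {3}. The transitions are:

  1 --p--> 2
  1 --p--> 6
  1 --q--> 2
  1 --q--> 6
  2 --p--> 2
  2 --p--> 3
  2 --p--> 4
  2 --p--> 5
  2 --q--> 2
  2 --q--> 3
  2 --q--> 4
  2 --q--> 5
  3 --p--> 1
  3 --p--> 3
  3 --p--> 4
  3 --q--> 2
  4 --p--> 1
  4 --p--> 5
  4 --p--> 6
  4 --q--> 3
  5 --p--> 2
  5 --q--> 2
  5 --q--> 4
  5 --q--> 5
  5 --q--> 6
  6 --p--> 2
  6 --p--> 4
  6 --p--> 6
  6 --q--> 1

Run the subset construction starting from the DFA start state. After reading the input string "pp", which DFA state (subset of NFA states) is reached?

Start: {1}.
δ(1,p) = {2, 6}.
Union: {2, 6}.
After p: {2, 6}.
δ(2,p) = {2, 3, 4, 5}; δ(6,p) = {2, 4, 6}.
Union: {2, 3, 4, 5, 6}.
After p: {2, 3, 4, 5, 6}.

{2, 3, 4, 5, 6}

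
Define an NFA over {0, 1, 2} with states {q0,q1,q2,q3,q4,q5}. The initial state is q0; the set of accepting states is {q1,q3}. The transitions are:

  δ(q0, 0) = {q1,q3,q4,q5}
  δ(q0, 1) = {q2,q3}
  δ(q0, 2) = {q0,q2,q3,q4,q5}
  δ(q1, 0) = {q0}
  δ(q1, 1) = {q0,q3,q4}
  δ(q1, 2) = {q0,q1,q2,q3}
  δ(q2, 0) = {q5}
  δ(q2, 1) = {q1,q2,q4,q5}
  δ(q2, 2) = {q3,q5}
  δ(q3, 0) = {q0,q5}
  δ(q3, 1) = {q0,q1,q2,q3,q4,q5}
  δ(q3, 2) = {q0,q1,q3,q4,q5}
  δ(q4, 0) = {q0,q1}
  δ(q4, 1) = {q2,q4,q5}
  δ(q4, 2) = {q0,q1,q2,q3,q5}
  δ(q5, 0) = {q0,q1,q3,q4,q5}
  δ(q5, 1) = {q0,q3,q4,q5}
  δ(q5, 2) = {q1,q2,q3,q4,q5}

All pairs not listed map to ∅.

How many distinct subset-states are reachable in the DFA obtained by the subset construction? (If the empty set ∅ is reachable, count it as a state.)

Start state of the DFA: {q0}.
{q0} --0--> {q1,q3,q4,q5}  [new]
{q0} --1--> {q2,q3}  [new]
{q0} --2--> {q0,q2,q3,q4,q5}  [new]
{q1,q3,q4,q5} --0--> {q0,q1,q3,q4,q5}  [new]
{q1,q3,q4,q5} --1--> {q0,q1,q2,q3,q4,q5}  [new]
{q1,q3,q4,q5} --2--> {q0,q1,q2,q3,q4,q5}  [seen]
{q2,q3} --0--> {q0,q5}  [new]
{q2,q3} --1--> {q0,q1,q2,q3,q4,q5}  [seen]
{q2,q3} --2--> {q0,q1,q3,q4,q5}  [seen]
{q0,q2,q3,q4,q5} --0--> {q0,q1,q3,q4,q5}  [seen]
{q0,q2,q3,q4,q5} --1--> {q0,q1,q2,q3,q4,q5}  [seen]
{q0,q2,q3,q4,q5} --2--> {q0,q1,q2,q3,q4,q5}  [seen]
{q0,q1,q3,q4,q5} --0--> {q0,q1,q3,q4,q5}  [seen]
{q0,q1,q3,q4,q5} --1--> {q0,q1,q2,q3,q4,q5}  [seen]
{q0,q1,q3,q4,q5} --2--> {q0,q1,q2,q3,q4,q5}  [seen]
{q0,q1,q2,q3,q4,q5} --0--> {q0,q1,q3,q4,q5}  [seen]
{q0,q1,q2,q3,q4,q5} --1--> {q0,q1,q2,q3,q4,q5}  [seen]
{q0,q1,q2,q3,q4,q5} --2--> {q0,q1,q2,q3,q4,q5}  [seen]
{q0,q5} --0--> {q0,q1,q3,q4,q5}  [seen]
{q0,q5} --1--> {q0,q2,q3,q4,q5}  [seen]
{q0,q5} --2--> {q0,q1,q2,q3,q4,q5}  [seen]
Reachable DFA states: {q0}, {q1,q3,q4,q5}, {q2,q3}, {q0,q2,q3,q4,q5}, {q0,q1,q3,q4,q5}, {q0,q1,q2,q3,q4,q5}, {q0,q5}.

7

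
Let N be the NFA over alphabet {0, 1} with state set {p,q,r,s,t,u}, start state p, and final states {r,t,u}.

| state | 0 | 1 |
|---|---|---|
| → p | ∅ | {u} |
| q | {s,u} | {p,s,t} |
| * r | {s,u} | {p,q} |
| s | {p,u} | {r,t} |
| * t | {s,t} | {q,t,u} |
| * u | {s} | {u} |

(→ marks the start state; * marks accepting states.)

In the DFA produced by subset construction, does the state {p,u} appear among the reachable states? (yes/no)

Start state of the DFA: {p}.
{p} --0--> ∅  [new]
{p} --1--> {u}  [new]
∅ --0--> ∅  [seen]
∅ --1--> ∅  [seen]
{u} --0--> {s}  [new]
{u} --1--> {u}  [seen]
{s} --0--> {p,u}  [new]
{s} --1--> {r,t}  [new]
{p,u} --0--> {s}  [seen]
{p,u} --1--> {u}  [seen]
{r,t} --0--> {s,t,u}  [new]
{r,t} --1--> {p,q,t,u}  [new]
{s,t,u} --0--> {p,s,t,u}  [new]
{s,t,u} --1--> {q,r,t,u}  [new]
{p,q,t,u} --0--> {s,t,u}  [seen]
{p,q,t,u} --1--> {p,q,s,t,u}  [new]
{p,s,t,u} --0--> {p,s,t,u}  [seen]
{p,s,t,u} --1--> {q,r,t,u}  [seen]
{q,r,t,u} --0--> {s,t,u}  [seen]
{q,r,t,u} --1--> {p,q,s,t,u}  [seen]
{p,q,s,t,u} --0--> {p,s,t,u}  [seen]
{p,q,s,t,u} --1--> {p,q,r,s,t,u}  [new]
{p,q,r,s,t,u} --0--> {p,s,t,u}  [seen]
{p,q,r,s,t,u} --1--> {p,q,r,s,t,u}  [seen]
Reachable DFA states: {p}, ∅, {u}, {s}, {p,u}, {r,t}, {s,t,u}, {p,q,t,u}, {p,s,t,u}, {q,r,t,u}, {p,q,s,t,u}, {p,q,r,s,t,u}.
{p,u} is among them.

yes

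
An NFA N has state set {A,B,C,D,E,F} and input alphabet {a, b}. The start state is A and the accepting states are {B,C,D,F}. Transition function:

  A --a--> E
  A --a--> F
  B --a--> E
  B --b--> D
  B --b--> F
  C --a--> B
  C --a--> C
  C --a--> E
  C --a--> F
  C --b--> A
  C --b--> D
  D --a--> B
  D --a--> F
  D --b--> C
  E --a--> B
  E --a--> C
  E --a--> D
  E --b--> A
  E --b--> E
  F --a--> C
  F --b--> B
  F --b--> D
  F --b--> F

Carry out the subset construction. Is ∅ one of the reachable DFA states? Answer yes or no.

yes

Start state of the DFA: {A}.
{A} --a--> {E,F}  [new]
{A} --b--> ∅  [new]
{E,F} --a--> {B,C,D}  [new]
{E,F} --b--> {A,B,D,E,F}  [new]
∅ --a--> ∅  [seen]
∅ --b--> ∅  [seen]
{B,C,D} --a--> {B,C,E,F}  [new]
{B,C,D} --b--> {A,C,D,F}  [new]
{A,B,D,E,F} --a--> {B,C,D,E,F}  [new]
{A,B,D,E,F} --b--> {A,B,C,D,E,F}  [new]
{B,C,E,F} --a--> {B,C,D,E,F}  [seen]
{B,C,E,F} --b--> {A,B,D,E,F}  [seen]
{A,C,D,F} --a--> {B,C,E,F}  [seen]
{A,C,D,F} --b--> {A,B,C,D,F}  [new]
{B,C,D,E,F} --a--> {B,C,D,E,F}  [seen]
{B,C,D,E,F} --b--> {A,B,C,D,E,F}  [seen]
{A,B,C,D,E,F} --a--> {B,C,D,E,F}  [seen]
{A,B,C,D,E,F} --b--> {A,B,C,D,E,F}  [seen]
{A,B,C,D,F} --a--> {B,C,E,F}  [seen]
{A,B,C,D,F} --b--> {A,B,C,D,F}  [seen]
Reachable DFA states: {A}, {E,F}, ∅, {B,C,D}, {A,B,D,E,F}, {B,C,E,F}, {A,C,D,F}, {B,C,D,E,F}, {A,B,C,D,E,F}, {A,B,C,D,F}.
∅ is among them.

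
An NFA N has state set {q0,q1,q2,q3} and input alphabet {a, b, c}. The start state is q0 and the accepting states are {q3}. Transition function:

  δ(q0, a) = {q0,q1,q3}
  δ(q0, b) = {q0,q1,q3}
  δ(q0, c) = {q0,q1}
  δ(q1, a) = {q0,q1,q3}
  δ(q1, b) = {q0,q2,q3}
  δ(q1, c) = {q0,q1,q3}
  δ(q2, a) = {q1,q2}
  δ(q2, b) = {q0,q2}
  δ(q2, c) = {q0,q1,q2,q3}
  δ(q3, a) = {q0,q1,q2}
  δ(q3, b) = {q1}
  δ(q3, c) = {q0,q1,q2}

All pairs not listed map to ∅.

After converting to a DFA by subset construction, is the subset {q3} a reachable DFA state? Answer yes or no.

Start state of the DFA: {q0}.
{q0} --a--> {q0,q1,q3}  [new]
{q0} --b--> {q0,q1,q3}  [seen]
{q0} --c--> {q0,q1}  [new]
{q0,q1,q3} --a--> {q0,q1,q2,q3}  [new]
{q0,q1,q3} --b--> {q0,q1,q2,q3}  [seen]
{q0,q1,q3} --c--> {q0,q1,q2,q3}  [seen]
{q0,q1} --a--> {q0,q1,q3}  [seen]
{q0,q1} --b--> {q0,q1,q2,q3}  [seen]
{q0,q1} --c--> {q0,q1,q3}  [seen]
{q0,q1,q2,q3} --a--> {q0,q1,q2,q3}  [seen]
{q0,q1,q2,q3} --b--> {q0,q1,q2,q3}  [seen]
{q0,q1,q2,q3} --c--> {q0,q1,q2,q3}  [seen]
Reachable DFA states: {q0}, {q0,q1,q3}, {q0,q1}, {q0,q1,q2,q3}.
{q3} is not among them.

no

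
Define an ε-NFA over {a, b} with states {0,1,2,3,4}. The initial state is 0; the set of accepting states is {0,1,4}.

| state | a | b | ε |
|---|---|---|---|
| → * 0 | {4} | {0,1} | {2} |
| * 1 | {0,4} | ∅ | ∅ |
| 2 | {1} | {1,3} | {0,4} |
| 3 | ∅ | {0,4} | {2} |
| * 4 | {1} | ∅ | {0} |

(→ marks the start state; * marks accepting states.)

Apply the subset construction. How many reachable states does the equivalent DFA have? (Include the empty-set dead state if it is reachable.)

3

Start state of the DFA: {0,2,4} (ε-closure of the NFA start).
{0,2,4} --a--> {0,1,2,4}  [new]
{0,2,4} --b--> {0,1,2,3,4}  [new]
{0,1,2,4} --a--> {0,1,2,4}  [seen]
{0,1,2,4} --b--> {0,1,2,3,4}  [seen]
{0,1,2,3,4} --a--> {0,1,2,4}  [seen]
{0,1,2,3,4} --b--> {0,1,2,3,4}  [seen]
Reachable DFA states: {0,2,4}, {0,1,2,4}, {0,1,2,3,4}.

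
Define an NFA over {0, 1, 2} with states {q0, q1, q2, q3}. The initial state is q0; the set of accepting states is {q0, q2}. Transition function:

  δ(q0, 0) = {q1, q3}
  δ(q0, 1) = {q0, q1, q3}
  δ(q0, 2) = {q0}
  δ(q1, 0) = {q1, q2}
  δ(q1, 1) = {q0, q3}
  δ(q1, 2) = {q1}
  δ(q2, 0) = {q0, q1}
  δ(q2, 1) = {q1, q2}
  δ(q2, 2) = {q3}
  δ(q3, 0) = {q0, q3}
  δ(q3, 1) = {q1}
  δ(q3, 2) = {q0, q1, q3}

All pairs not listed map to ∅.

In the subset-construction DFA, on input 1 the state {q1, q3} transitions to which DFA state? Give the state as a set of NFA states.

δ(q1,1) = {q0, q3}; δ(q3,1) = {q1}.
Union: {q0, q1, q3}.

{q0, q1, q3}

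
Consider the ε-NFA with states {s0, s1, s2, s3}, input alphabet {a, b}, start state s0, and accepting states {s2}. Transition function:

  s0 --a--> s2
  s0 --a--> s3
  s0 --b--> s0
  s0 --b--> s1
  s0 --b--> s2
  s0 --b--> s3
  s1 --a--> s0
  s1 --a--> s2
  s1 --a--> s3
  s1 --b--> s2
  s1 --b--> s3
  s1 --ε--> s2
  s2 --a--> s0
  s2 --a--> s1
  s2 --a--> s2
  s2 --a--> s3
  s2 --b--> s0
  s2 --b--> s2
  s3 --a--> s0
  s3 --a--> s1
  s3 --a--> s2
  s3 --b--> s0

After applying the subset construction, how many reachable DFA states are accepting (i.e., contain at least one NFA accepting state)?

3

Start state of the DFA: {s0} (ε-closure of the NFA start).
{s0} --a--> {s2, s3}  [new]
{s0} --b--> {s0, s1, s2, s3}  [new]
{s2, s3} --a--> {s0, s1, s2, s3}  [seen]
{s2, s3} --b--> {s0, s2}  [new]
{s0, s1, s2, s3} --a--> {s0, s1, s2, s3}  [seen]
{s0, s1, s2, s3} --b--> {s0, s1, s2, s3}  [seen]
{s0, s2} --a--> {s0, s1, s2, s3}  [seen]
{s0, s2} --b--> {s0, s1, s2, s3}  [seen]
Reachable DFA states: {s0}, {s2, s3}, {s0, s1, s2, s3}, {s0, s2}.
Accepting DFA states (contain an NFA accepting state): {s2, s3}, {s0, s1, s2, s3}, {s0, s2}.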